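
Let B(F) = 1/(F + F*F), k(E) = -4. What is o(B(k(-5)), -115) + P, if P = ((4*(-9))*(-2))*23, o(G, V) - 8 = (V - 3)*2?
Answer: 1428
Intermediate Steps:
B(F) = 1/(F + F²)
o(G, V) = 2 + 2*V (o(G, V) = 8 + (V - 3)*2 = 8 + (-3 + V)*2 = 8 + (-6 + 2*V) = 2 + 2*V)
P = 1656 (P = -36*(-2)*23 = 72*23 = 1656)
o(B(k(-5)), -115) + P = (2 + 2*(-115)) + 1656 = (2 - 230) + 1656 = -228 + 1656 = 1428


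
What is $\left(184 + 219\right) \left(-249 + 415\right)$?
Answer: $66898$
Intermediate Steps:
$\left(184 + 219\right) \left(-249 + 415\right) = 403 \cdot 166 = 66898$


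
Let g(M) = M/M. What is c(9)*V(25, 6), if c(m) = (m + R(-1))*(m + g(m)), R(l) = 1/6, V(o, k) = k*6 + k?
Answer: 3850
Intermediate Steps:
g(M) = 1
V(o, k) = 7*k (V(o, k) = 6*k + k = 7*k)
R(l) = ⅙
c(m) = (1 + m)*(⅙ + m) (c(m) = (m + ⅙)*(m + 1) = (⅙ + m)*(1 + m) = (1 + m)*(⅙ + m))
c(9)*V(25, 6) = (⅙ + 9² + (7/6)*9)*(7*6) = (⅙ + 81 + 21/2)*42 = (275/3)*42 = 3850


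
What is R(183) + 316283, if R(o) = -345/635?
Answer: 40167872/127 ≈ 3.1628e+5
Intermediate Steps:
R(o) = -69/127 (R(o) = -345*1/635 = -69/127)
R(183) + 316283 = -69/127 + 316283 = 40167872/127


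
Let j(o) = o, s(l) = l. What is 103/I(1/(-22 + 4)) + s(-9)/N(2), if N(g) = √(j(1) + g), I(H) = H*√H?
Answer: -3*√3 + 5562*I*√2 ≈ -5.1962 + 7865.9*I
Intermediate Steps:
I(H) = H^(3/2)
N(g) = √(1 + g)
103/I(1/(-22 + 4)) + s(-9)/N(2) = 103/((1/(-22 + 4))^(3/2)) - 9/√(1 + 2) = 103/((1/(-18))^(3/2)) - 9*√3/3 = 103/((-1/18)^(3/2)) - 3*√3 = 103/((-I*√2/108)) - 3*√3 = 103*(54*I*√2) - 3*√3 = 5562*I*√2 - 3*√3 = -3*√3 + 5562*I*√2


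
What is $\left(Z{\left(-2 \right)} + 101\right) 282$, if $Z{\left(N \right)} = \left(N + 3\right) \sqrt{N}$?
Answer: $28482 + 282 i \sqrt{2} \approx 28482.0 + 398.81 i$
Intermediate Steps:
$Z{\left(N \right)} = \sqrt{N} \left(3 + N\right)$ ($Z{\left(N \right)} = \left(3 + N\right) \sqrt{N} = \sqrt{N} \left(3 + N\right)$)
$\left(Z{\left(-2 \right)} + 101\right) 282 = \left(\sqrt{-2} \left(3 - 2\right) + 101\right) 282 = \left(i \sqrt{2} \cdot 1 + 101\right) 282 = \left(i \sqrt{2} + 101\right) 282 = \left(101 + i \sqrt{2}\right) 282 = 28482 + 282 i \sqrt{2}$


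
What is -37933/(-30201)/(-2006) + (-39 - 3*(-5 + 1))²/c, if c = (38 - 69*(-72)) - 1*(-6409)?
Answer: 14577383993/230519098830 ≈ 0.063237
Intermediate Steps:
c = 11415 (c = (38 + 4968) + 6409 = 5006 + 6409 = 11415)
-37933/(-30201)/(-2006) + (-39 - 3*(-5 + 1))²/c = -37933/(-30201)/(-2006) + (-39 - 3*(-5 + 1))²/11415 = -37933*(-1/30201)*(-1/2006) + (-39 - 3*(-4))²*(1/11415) = (37933/30201)*(-1/2006) + (-39 + 12)²*(1/11415) = -37933/60583206 + (-27)²*(1/11415) = -37933/60583206 + 729*(1/11415) = -37933/60583206 + 243/3805 = 14577383993/230519098830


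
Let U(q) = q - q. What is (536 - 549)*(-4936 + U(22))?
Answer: 64168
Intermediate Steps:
U(q) = 0
(536 - 549)*(-4936 + U(22)) = (536 - 549)*(-4936 + 0) = -13*(-4936) = 64168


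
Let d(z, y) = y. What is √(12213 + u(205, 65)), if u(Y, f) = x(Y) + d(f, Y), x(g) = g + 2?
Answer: 5*√505 ≈ 112.36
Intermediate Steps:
x(g) = 2 + g
u(Y, f) = 2 + 2*Y (u(Y, f) = (2 + Y) + Y = 2 + 2*Y)
√(12213 + u(205, 65)) = √(12213 + (2 + 2*205)) = √(12213 + (2 + 410)) = √(12213 + 412) = √12625 = 5*√505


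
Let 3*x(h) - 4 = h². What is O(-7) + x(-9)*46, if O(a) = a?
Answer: 3889/3 ≈ 1296.3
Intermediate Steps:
x(h) = 4/3 + h²/3
O(-7) + x(-9)*46 = -7 + (4/3 + (⅓)*(-9)²)*46 = -7 + (4/3 + (⅓)*81)*46 = -7 + (4/3 + 27)*46 = -7 + (85/3)*46 = -7 + 3910/3 = 3889/3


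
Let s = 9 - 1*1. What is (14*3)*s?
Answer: 336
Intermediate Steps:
s = 8 (s = 9 - 1 = 8)
(14*3)*s = (14*3)*8 = 42*8 = 336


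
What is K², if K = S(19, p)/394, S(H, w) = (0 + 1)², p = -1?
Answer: 1/155236 ≈ 6.4418e-6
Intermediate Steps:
S(H, w) = 1 (S(H, w) = 1² = 1)
K = 1/394 ≈ 0.0025381
K² = (1/394)² = 1/155236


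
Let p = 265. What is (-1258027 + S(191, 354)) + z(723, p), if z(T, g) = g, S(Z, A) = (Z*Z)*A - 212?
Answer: 11656300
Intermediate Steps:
S(Z, A) = -212 + A*Z² (S(Z, A) = Z²*A - 212 = A*Z² - 212 = -212 + A*Z²)
(-1258027 + S(191, 354)) + z(723, p) = (-1258027 + (-212 + 354*191²)) + 265 = (-1258027 + (-212 + 354*36481)) + 265 = (-1258027 + (-212 + 12914274)) + 265 = (-1258027 + 12914062) + 265 = 11656035 + 265 = 11656300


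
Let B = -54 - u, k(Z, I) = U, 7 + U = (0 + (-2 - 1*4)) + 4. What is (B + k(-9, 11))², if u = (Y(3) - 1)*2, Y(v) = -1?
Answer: 3481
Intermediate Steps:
U = -9 (U = -7 + ((0 + (-2 - 1*4)) + 4) = -7 + ((0 + (-2 - 4)) + 4) = -7 + ((0 - 6) + 4) = -7 + (-6 + 4) = -7 - 2 = -9)
k(Z, I) = -9
u = -4 (u = (-1 - 1)*2 = -2*2 = -4)
B = -50 (B = -54 - 1*(-4) = -54 + 4 = -50)
(B + k(-9, 11))² = (-50 - 9)² = (-59)² = 3481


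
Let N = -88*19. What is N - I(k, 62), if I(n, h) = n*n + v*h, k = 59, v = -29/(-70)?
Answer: -181254/35 ≈ -5178.7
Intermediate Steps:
v = 29/70 (v = -29*(-1/70) = 29/70 ≈ 0.41429)
I(n, h) = n**2 + 29*h/70 (I(n, h) = n*n + 29*h/70 = n**2 + 29*h/70)
N = -1672
N - I(k, 62) = -1672 - (59**2 + (29/70)*62) = -1672 - (3481 + 899/35) = -1672 - 1*122734/35 = -1672 - 122734/35 = -181254/35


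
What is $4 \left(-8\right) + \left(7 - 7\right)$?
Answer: $-32$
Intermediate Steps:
$4 \left(-8\right) + \left(7 - 7\right) = -32 + 0 = -32$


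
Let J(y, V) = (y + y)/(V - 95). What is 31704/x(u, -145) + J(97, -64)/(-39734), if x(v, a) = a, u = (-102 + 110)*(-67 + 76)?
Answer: -100148261447/458033685 ≈ -218.65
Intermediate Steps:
J(y, V) = 2*y/(-95 + V) (J(y, V) = (2*y)/(-95 + V) = 2*y/(-95 + V))
u = 72 (u = 8*9 = 72)
31704/x(u, -145) + J(97, -64)/(-39734) = 31704/(-145) + (2*97/(-95 - 64))/(-39734) = 31704*(-1/145) + (2*97/(-159))*(-1/39734) = -31704/145 + (2*97*(-1/159))*(-1/39734) = -31704/145 - 194/159*(-1/39734) = -31704/145 + 97/3158853 = -100148261447/458033685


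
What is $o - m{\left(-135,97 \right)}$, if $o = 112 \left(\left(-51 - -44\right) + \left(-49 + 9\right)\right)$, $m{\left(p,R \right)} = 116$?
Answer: $-5380$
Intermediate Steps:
$o = -5264$ ($o = 112 \left(\left(-51 + 44\right) - 40\right) = 112 \left(-7 - 40\right) = 112 \left(-47\right) = -5264$)
$o - m{\left(-135,97 \right)} = -5264 - 116 = -5380$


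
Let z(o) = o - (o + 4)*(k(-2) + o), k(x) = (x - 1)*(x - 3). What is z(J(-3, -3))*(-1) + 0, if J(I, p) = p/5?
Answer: 1239/25 ≈ 49.560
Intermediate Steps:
k(x) = (-1 + x)*(-3 + x)
J(I, p) = p/5 (J(I, p) = p*(⅕) = p/5)
z(o) = o - (4 + o)*(15 + o) (z(o) = o - (o + 4)*((3 + (-2)² - 4*(-2)) + o) = o - (4 + o)*((3 + 4 + 8) + o) = o - (4 + o)*(15 + o))
z(J(-3, -3))*(-1) + 0 = (-60 - ((⅕)*(-3))² - 18*(-3)/5)*(-1) + 0 = (-60 - (-⅗)² - 18*(-⅗))*(-1) + 0 = (-60 - 1*9/25 + 54/5)*(-1) + 0 = (-60 - 9/25 + 54/5)*(-1) + 0 = -1239/25*(-1) + 0 = 1239/25 + 0 = 1239/25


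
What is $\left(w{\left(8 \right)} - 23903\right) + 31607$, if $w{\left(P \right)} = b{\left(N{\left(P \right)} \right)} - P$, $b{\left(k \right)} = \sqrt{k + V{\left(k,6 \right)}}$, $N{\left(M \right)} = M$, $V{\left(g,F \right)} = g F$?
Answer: $7696 + 2 \sqrt{14} \approx 7703.5$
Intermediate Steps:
$V{\left(g,F \right)} = F g$
$b{\left(k \right)} = \sqrt{7} \sqrt{k}$ ($b{\left(k \right)} = \sqrt{k + 6 k} = \sqrt{7 k} = \sqrt{7} \sqrt{k}$)
$w{\left(P \right)} = - P + \sqrt{7} \sqrt{P}$ ($w{\left(P \right)} = \sqrt{7} \sqrt{P} - P = - P + \sqrt{7} \sqrt{P}$)
$\left(w{\left(8 \right)} - 23903\right) + 31607 = \left(\left(\left(-1\right) 8 + \sqrt{7} \sqrt{8}\right) - 23903\right) + 31607 = \left(\left(-8 + \sqrt{7} \cdot 2 \sqrt{2}\right) - 23903\right) + 31607 = \left(\left(-8 + 2 \sqrt{14}\right) - 23903\right) + 31607 = \left(-23911 + 2 \sqrt{14}\right) + 31607 = 7696 + 2 \sqrt{14}$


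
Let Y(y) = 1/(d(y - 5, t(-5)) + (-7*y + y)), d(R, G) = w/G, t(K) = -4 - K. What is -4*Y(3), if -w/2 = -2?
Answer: 2/7 ≈ 0.28571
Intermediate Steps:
w = 4 (w = -2*(-2) = 4)
d(R, G) = 4/G
Y(y) = 1/(4 - 6*y) (Y(y) = 1/(4/(-4 - 1*(-5)) + (-7*y + y)) = 1/(4/(-4 + 5) - 6*y) = 1/(4/1 - 6*y) = 1/(4*1 - 6*y) = 1/(4 - 6*y))
-4*Y(3) = -(-4)/(-4 + 6*3) = -(-4)/(-4 + 18) = -(-4)/14 = -4*(-1/14) = 2/7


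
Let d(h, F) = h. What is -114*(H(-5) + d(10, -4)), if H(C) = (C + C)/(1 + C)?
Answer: -1425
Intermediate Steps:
H(C) = 2*C/(1 + C) (H(C) = (2*C)/(1 + C) = 2*C/(1 + C))
-114*(H(-5) + d(10, -4)) = -114*(2*(-5)/(1 - 5) + 10) = -114*(2*(-5)/(-4) + 10) = -114*(2*(-5)*(-¼) + 10) = -114*(5/2 + 10) = -114*25/2 = -1425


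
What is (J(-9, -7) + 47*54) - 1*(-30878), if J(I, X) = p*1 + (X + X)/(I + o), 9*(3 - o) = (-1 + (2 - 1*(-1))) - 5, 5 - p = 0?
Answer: 568199/17 ≈ 33424.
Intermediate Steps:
p = 5 (p = 5 - 1*0 = 5 + 0 = 5)
o = 10/3 (o = 3 - ((-1 + (2 - 1*(-1))) - 5)/9 = 3 - ((-1 + (2 + 1)) - 5)/9 = 3 - ((-1 + 3) - 5)/9 = 3 - (2 - 5)/9 = 3 - ⅑*(-3) = 3 + ⅓ = 10/3 ≈ 3.3333)
J(I, X) = 5 + 2*X/(10/3 + I) (J(I, X) = 5*1 + (X + X)/(I + 10/3) = 5 + (2*X)/(10/3 + I) = 5 + 2*X/(10/3 + I))
(J(-9, -7) + 47*54) - 1*(-30878) = ((50 + 6*(-7) + 15*(-9))/(10 + 3*(-9)) + 47*54) - 1*(-30878) = ((50 - 42 - 135)/(10 - 27) + 2538) + 30878 = (-127/(-17) + 2538) + 30878 = (-1/17*(-127) + 2538) + 30878 = (127/17 + 2538) + 30878 = 43273/17 + 30878 = 568199/17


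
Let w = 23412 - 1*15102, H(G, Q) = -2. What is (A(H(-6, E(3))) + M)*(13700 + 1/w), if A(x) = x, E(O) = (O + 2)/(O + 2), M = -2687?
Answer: -306134585689/8310 ≈ -3.6839e+7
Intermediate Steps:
E(O) = 1 (E(O) = (2 + O)/(2 + O) = 1)
w = 8310 (w = 23412 - 15102 = 8310)
(A(H(-6, E(3))) + M)*(13700 + 1/w) = (-2 - 2687)*(13700 + 1/8310) = -2689*(13700 + 1/8310) = -2689*113847001/8310 = -306134585689/8310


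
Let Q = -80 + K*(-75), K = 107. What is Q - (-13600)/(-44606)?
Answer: -180772615/22303 ≈ -8105.3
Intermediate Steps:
Q = -8105 (Q = -80 + 107*(-75) = -80 - 8025 = -8105)
Q - (-13600)/(-44606) = -8105 - (-13600)/(-44606) = -8105 - (-13600)*(-1)/44606 = -8105 - 1*6800/22303 = -8105 - 6800/22303 = -180772615/22303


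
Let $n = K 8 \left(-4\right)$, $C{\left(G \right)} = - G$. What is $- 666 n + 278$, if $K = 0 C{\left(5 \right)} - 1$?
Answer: $-21034$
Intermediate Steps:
$K = -1$ ($K = 0 \left(\left(-1\right) 5\right) - 1 = 0 \left(-5\right) - 1 = 0 - 1 = -1$)
$n = 32$ ($n = \left(-1\right) 8 \left(-4\right) = \left(-8\right) \left(-4\right) = 32$)
$- 666 n + 278 = \left(-666\right) 32 + 278 = -21312 + 278 = -21034$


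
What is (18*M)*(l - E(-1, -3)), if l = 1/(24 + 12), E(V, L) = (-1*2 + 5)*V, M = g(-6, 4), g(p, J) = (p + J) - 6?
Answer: -436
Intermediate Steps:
g(p, J) = -6 + J + p (g(p, J) = (J + p) - 6 = -6 + J + p)
M = -8 (M = -6 + 4 - 6 = -8)
E(V, L) = 3*V (E(V, L) = (-2 + 5)*V = 3*V)
l = 1/36 ≈ 0.027778
(18*M)*(l - E(-1, -3)) = (18*(-8))*(1/36 - 3*(-1)) = -144*(1/36 - 1*(-3)) = -144*(1/36 + 3) = -144*109/36 = -436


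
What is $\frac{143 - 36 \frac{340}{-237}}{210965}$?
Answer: $\frac{15377}{16666235} \approx 0.00092264$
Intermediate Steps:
$\frac{143 - 36 \frac{340}{-237}}{210965} = \left(143 - 36 \cdot 340 \left(- \frac{1}{237}\right)\right) \frac{1}{210965} = \left(143 - - \frac{4080}{79}\right) \frac{1}{210965} = \left(143 + \frac{4080}{79}\right) \frac{1}{210965} = \frac{15377}{79} \cdot \frac{1}{210965} = \frac{15377}{16666235}$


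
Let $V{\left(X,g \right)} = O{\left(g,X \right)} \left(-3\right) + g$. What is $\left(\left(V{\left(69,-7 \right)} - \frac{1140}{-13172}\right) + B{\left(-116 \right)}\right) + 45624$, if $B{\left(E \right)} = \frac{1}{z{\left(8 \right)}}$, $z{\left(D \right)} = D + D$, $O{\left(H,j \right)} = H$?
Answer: $\frac{2404582797}{52688} \approx 45638.0$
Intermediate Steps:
$z{\left(D \right)} = 2 D$
$V{\left(X,g \right)} = - 2 g$ ($V{\left(X,g \right)} = g \left(-3\right) + g = - 3 g + g = - 2 g$)
$B{\left(E \right)} = \frac{1}{16}$ ($B{\left(E \right)} = \frac{1}{2 \cdot 8} = \frac{1}{16}$)
$\left(\left(V{\left(69,-7 \right)} - \frac{1140}{-13172}\right) + B{\left(-116 \right)}\right) + 45624 = \left(\left(\left(-2\right) \left(-7\right) - \frac{1140}{-13172}\right) + \frac{1}{16}\right) + 45624 = \left(\left(14 - - \frac{285}{3293}\right) + \frac{1}{16}\right) + 45624 = \left(\left(14 + \frac{285}{3293}\right) + \frac{1}{16}\right) + 45624 = \left(\frac{46387}{3293} + \frac{1}{16}\right) + 45624 = \frac{745485}{52688} + 45624 = \frac{2404582797}{52688}$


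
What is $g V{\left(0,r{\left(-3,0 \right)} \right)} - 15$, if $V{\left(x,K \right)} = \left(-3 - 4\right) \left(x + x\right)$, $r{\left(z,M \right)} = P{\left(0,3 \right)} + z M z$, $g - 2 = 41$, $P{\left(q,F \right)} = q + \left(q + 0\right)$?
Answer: $-15$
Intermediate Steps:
$P{\left(q,F \right)} = 2 q$ ($P{\left(q,F \right)} = q + q = 2 q$)
$g = 43$ ($g = 2 + 41 = 43$)
$r{\left(z,M \right)} = M z^{2}$ ($r{\left(z,M \right)} = 2 \cdot 0 + z M z = 0 + M z z = 0 + M z^{2} = M z^{2}$)
$V{\left(x,K \right)} = - 14 x$ ($V{\left(x,K \right)} = - 7 \cdot 2 x = - 14 x$)
$g V{\left(0,r{\left(-3,0 \right)} \right)} - 15 = 43 \left(\left(-14\right) 0\right) - 15 = 43 \cdot 0 - 15 = 0 - 15 = -15$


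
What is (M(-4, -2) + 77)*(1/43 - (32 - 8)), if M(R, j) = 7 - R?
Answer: -90728/43 ≈ -2110.0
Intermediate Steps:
(M(-4, -2) + 77)*(1/43 - (32 - 8)) = ((7 - 1*(-4)) + 77)*(1/43 - (32 - 8)) = ((7 + 4) + 77)*(1/43 - 1*24) = (11 + 77)*(1/43 - 24) = 88*(-1031/43) = -90728/43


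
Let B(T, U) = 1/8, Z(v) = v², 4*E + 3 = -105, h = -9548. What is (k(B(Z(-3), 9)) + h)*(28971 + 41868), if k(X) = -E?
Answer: -674458119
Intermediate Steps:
E = -27 (E = -¾ + (¼)*(-105) = -¾ - 105/4 = -27)
B(T, U) = ⅛
k(X) = 27 (k(X) = -1*(-27) = 27)
(k(B(Z(-3), 9)) + h)*(28971 + 41868) = (27 - 9548)*(28971 + 41868) = -9521*70839 = -674458119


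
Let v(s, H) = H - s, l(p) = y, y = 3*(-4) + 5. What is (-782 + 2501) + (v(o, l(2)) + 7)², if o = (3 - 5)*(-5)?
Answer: 1819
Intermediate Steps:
y = -7 (y = -12 + 5 = -7)
l(p) = -7
o = 10 (o = -2*(-5) = 10)
(-782 + 2501) + (v(o, l(2)) + 7)² = (-782 + 2501) + ((-7 - 1*10) + 7)² = 1719 + ((-7 - 10) + 7)² = 1719 + (-17 + 7)² = 1719 + (-10)² = 1719 + 100 = 1819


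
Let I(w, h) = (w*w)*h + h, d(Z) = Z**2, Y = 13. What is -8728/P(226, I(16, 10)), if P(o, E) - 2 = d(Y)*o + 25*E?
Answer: -4364/51223 ≈ -0.085196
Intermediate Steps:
I(w, h) = h + h*w**2 (I(w, h) = w**2*h + h = h*w**2 + h = h + h*w**2)
P(o, E) = 2 + 25*E + 169*o (P(o, E) = 2 + (13**2*o + 25*E) = 2 + (169*o + 25*E) = 2 + (25*E + 169*o) = 2 + 25*E + 169*o)
-8728/P(226, I(16, 10)) = -8728/(2 + 25*(10*(1 + 16**2)) + 169*226) = -8728/(2 + 25*(10*(1 + 256)) + 38194) = -8728/(2 + 25*(10*257) + 38194) = -8728/(2 + 25*2570 + 38194) = -8728/(2 + 64250 + 38194) = -8728/102446 = -8728*1/102446 = -4364/51223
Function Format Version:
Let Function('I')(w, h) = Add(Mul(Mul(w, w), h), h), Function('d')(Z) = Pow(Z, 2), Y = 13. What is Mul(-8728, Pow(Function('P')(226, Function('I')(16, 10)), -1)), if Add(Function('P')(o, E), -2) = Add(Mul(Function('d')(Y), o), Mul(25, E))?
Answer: Rational(-4364, 51223) ≈ -0.085196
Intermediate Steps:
Function('I')(w, h) = Add(h, Mul(h, Pow(w, 2))) (Function('I')(w, h) = Add(Mul(Pow(w, 2), h), h) = Add(Mul(h, Pow(w, 2)), h) = Add(h, Mul(h, Pow(w, 2))))
Function('P')(o, E) = Add(2, Mul(25, E), Mul(169, o)) (Function('P')(o, E) = Add(2, Add(Mul(Pow(13, 2), o), Mul(25, E))) = Add(2, Add(Mul(169, o), Mul(25, E))) = Add(2, Add(Mul(25, E), Mul(169, o))) = Add(2, Mul(25, E), Mul(169, o)))
Mul(-8728, Pow(Function('P')(226, Function('I')(16, 10)), -1)) = Mul(-8728, Pow(Add(2, Mul(25, Mul(10, Add(1, Pow(16, 2)))), Mul(169, 226)), -1)) = Mul(-8728, Pow(Add(2, Mul(25, Mul(10, Add(1, 256))), 38194), -1)) = Mul(-8728, Pow(Add(2, Mul(25, Mul(10, 257)), 38194), -1)) = Mul(-8728, Pow(Add(2, Mul(25, 2570), 38194), -1)) = Mul(-8728, Pow(Add(2, 64250, 38194), -1)) = Mul(-8728, Pow(102446, -1)) = Mul(-8728, Rational(1, 102446)) = Rational(-4364, 51223)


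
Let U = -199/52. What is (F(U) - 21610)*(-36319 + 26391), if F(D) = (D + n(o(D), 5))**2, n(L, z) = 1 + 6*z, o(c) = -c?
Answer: 70038156911/338 ≈ 2.0721e+8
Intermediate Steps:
U = -199/52 (U = -199*1/52 = -199/52 ≈ -3.8269)
F(D) = (31 + D)**2 (F(D) = (D + (1 + 6*5))**2 = (D + (1 + 30))**2 = (D + 31)**2 = (31 + D)**2)
(F(U) - 21610)*(-36319 + 26391) = ((31 - 199/52)**2 - 21610)*(-36319 + 26391) = ((1413/52)**2 - 21610)*(-9928) = (1996569/2704 - 21610)*(-9928) = -56436871/2704*(-9928) = 70038156911/338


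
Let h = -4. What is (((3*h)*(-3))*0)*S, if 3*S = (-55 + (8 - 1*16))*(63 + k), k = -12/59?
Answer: 0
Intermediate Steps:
k = -12/59 (k = -12*1/59 = -12/59 ≈ -0.20339)
S = -77805/59 (S = ((-55 + (8 - 1*16))*(63 - 12/59))/3 = ((-55 + (8 - 16))*(3705/59))/3 = ((-55 - 8)*(3705/59))/3 = (-63*3705/59)/3 = (1/3)*(-233415/59) = -77805/59 ≈ -1318.7)
(((3*h)*(-3))*0)*S = (((3*(-4))*(-3))*0)*(-77805/59) = (-12*(-3)*0)*(-77805/59) = (36*0)*(-77805/59) = 0*(-77805/59) = 0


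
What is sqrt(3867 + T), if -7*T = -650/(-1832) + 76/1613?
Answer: 3*sqrt(11490025300699981)/5171278 ≈ 62.185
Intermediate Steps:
T = -593841/10342556 (T = -(-650/(-1832) + 76/1613)/7 = -(-650*(-1/1832) + 76*(1/1613))/7 = -(325/916 + 76/1613)/7 = -1/7*593841/1477508 = -593841/10342556 ≈ -0.057417)
sqrt(3867 + T) = sqrt(3867 - 593841/10342556) = sqrt(39994070211/10342556) = 3*sqrt(11490025300699981)/5171278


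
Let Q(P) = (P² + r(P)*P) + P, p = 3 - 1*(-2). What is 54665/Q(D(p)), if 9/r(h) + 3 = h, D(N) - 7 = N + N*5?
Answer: 1858610/48137 ≈ 38.611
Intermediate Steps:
p = 5 (p = 3 + 2 = 5)
D(N) = 7 + 6*N (D(N) = 7 + (N + N*5) = 7 + (N + 5*N) = 7 + 6*N)
r(h) = 9/(-3 + h)
Q(P) = P + P² + 9*P/(-3 + P) (Q(P) = (P² + (9/(-3 + P))*P) + P = (P² + 9*P/(-3 + P)) + P = P + P² + 9*P/(-3 + P))
54665/Q(D(p)) = 54665/(((7 + 6*5)*(9 + (1 + (7 + 6*5))*(-3 + (7 + 6*5)))/(-3 + (7 + 6*5)))) = 54665/(((7 + 30)*(9 + (1 + (7 + 30))*(-3 + (7 + 30)))/(-3 + (7 + 30)))) = 54665/((37*(9 + (1 + 37)*(-3 + 37))/(-3 + 37))) = 54665/((37*(9 + 38*34)/34)) = 54665/((37*(1/34)*(9 + 1292))) = 54665/((37*(1/34)*1301)) = 54665/(48137/34) = 54665*(34/48137) = 1858610/48137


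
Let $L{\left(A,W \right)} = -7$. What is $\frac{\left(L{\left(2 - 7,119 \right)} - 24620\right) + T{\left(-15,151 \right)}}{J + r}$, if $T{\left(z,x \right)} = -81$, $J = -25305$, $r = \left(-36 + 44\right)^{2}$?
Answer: $\frac{24708}{25241} \approx 0.97888$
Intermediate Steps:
$r = 64$ ($r = 8^{2} = 64$)
$\frac{\left(L{\left(2 - 7,119 \right)} - 24620\right) + T{\left(-15,151 \right)}}{J + r} = \frac{\left(-7 - 24620\right) - 81}{-25305 + 64} = \frac{-24627 - 81}{-25241} = \left(-24708\right) \left(- \frac{1}{25241}\right) = \frac{24708}{25241}$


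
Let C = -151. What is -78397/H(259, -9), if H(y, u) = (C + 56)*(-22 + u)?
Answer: -78397/2945 ≈ -26.620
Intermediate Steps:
H(y, u) = 2090 - 95*u (H(y, u) = (-151 + 56)*(-22 + u) = -95*(-22 + u) = 2090 - 95*u)
-78397/H(259, -9) = -78397/(2090 - 95*(-9)) = -78397/(2090 + 855) = -78397/2945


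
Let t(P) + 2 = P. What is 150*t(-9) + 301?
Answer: -1349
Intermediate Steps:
t(P) = -2 + P
150*t(-9) + 301 = 150*(-2 - 9) + 301 = 150*(-11) + 301 = -1650 + 301 = -1349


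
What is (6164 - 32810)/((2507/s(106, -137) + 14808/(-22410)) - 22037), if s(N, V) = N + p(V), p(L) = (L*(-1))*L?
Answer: 309565700505/256028877869 ≈ 1.2091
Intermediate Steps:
p(L) = -L² (p(L) = (-L)*L = -L²)
s(N, V) = N - V²
(6164 - 32810)/((2507/s(106, -137) + 14808/(-22410)) - 22037) = (6164 - 32810)/((2507/(106 - 1*(-137)²) + 14808/(-22410)) - 22037) = -26646/((2507/(106 - 1*18769) + 14808*(-1/22410)) - 22037) = -26646/((2507/(106 - 18769) - 2468/3735) - 22037) = -26646/((2507/(-18663) - 2468/3735) - 22037) = -26646/((2507*(-1/18663) - 2468/3735) - 22037) = -26646/((-2507/18663 - 2468/3735) - 22037) = -26646/(-18474643/23235435 - 22037) = -26646/(-512057755738/23235435) = -26646*(-23235435/512057755738) = 309565700505/256028877869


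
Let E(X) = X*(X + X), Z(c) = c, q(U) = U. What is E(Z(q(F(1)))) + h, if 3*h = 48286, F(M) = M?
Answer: 48292/3 ≈ 16097.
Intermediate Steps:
E(X) = 2*X**2 (E(X) = X*(2*X) = 2*X**2)
h = 48286/3 (h = (1/3)*48286 = 48286/3 ≈ 16095.)
E(Z(q(F(1)))) + h = 2*1**2 + 48286/3 = 2*1 + 48286/3 = 2 + 48286/3 = 48292/3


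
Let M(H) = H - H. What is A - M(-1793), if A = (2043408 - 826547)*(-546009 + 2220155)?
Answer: 2037202975706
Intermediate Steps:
M(H) = 0
A = 2037202975706 (A = 1216861*1674146 = 2037202975706)
A - M(-1793) = 2037202975706 - 1*0 = 2037202975706 + 0 = 2037202975706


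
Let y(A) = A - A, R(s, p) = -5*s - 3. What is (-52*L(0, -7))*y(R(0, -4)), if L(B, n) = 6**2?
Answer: 0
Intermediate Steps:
L(B, n) = 36
R(s, p) = -3 - 5*s
y(A) = 0
(-52*L(0, -7))*y(R(0, -4)) = -52*36*0 = -1872*0 = 0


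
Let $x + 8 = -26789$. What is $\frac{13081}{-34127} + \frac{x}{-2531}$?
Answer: $\frac{881393208}{86375437} \approx 10.204$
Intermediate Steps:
$x = -26797$ ($x = -8 - 26789 = -26797$)
$\frac{13081}{-34127} + \frac{x}{-2531} = \frac{13081}{-34127} - \frac{26797}{-2531} = 13081 \left(- \frac{1}{34127}\right) - - \frac{26797}{2531} = - \frac{13081}{34127} + \frac{26797}{2531} = \frac{881393208}{86375437}$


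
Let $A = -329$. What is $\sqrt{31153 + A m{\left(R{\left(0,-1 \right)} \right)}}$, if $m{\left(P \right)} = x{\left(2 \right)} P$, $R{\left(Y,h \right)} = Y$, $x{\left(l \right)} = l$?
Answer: $\sqrt{31153} \approx 176.5$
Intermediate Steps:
$m{\left(P \right)} = 2 P$
$\sqrt{31153 + A m{\left(R{\left(0,-1 \right)} \right)}} = \sqrt{31153 - 329 \cdot 2 \cdot 0} = \sqrt{31153 - 0} = \sqrt{31153 + 0} = \sqrt{31153}$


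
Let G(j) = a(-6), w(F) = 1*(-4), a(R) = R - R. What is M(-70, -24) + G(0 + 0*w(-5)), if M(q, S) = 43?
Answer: 43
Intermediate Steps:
a(R) = 0
w(F) = -4
G(j) = 0
M(-70, -24) + G(0 + 0*w(-5)) = 43 + 0 = 43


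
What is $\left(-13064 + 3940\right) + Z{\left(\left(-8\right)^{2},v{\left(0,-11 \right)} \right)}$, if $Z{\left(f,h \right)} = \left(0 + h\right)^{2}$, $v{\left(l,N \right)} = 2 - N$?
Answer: $-8955$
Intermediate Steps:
$Z{\left(f,h \right)} = h^{2}$
$\left(-13064 + 3940\right) + Z{\left(\left(-8\right)^{2},v{\left(0,-11 \right)} \right)} = \left(-13064 + 3940\right) + \left(2 - -11\right)^{2} = -9124 + \left(2 + 11\right)^{2} = -9124 + 13^{2} = -9124 + 169 = -8955$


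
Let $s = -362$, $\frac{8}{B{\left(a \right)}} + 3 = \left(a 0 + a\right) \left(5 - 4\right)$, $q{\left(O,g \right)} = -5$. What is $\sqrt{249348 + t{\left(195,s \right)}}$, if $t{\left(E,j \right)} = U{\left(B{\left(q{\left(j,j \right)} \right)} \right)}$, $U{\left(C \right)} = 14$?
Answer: $\sqrt{249362} \approx 499.36$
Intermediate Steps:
$B{\left(a \right)} = \frac{8}{-3 + a}$ ($B{\left(a \right)} = \frac{8}{-3 + \left(a 0 + a\right) \left(5 - 4\right)} = \frac{8}{-3 + \left(0 + a\right) 1} = \frac{8}{-3 + a 1} = \frac{8}{-3 + a}$)
$t{\left(E,j \right)} = 14$
$\sqrt{249348 + t{\left(195,s \right)}} = \sqrt{249348 + 14} = \sqrt{249362}$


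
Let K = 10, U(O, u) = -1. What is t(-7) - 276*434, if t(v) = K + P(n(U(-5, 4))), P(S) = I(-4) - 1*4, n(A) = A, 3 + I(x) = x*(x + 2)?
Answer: -119773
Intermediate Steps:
I(x) = -3 + x*(2 + x) (I(x) = -3 + x*(x + 2) = -3 + x*(2 + x))
P(S) = 1 (P(S) = (-3 + (-4)**2 + 2*(-4)) - 1*4 = (-3 + 16 - 8) - 4 = 5 - 4 = 1)
t(v) = 11 (t(v) = 10 + 1 = 11)
t(-7) - 276*434 = 11 - 276*434 = 11 - 119784 = -119773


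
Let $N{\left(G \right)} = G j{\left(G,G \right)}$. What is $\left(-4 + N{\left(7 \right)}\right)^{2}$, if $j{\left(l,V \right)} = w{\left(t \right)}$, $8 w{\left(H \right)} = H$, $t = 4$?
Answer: $\frac{1}{4} \approx 0.25$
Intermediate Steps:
$w{\left(H \right)} = \frac{H}{8}$
$j{\left(l,V \right)} = \frac{1}{2}$ ($j{\left(l,V \right)} = \frac{1}{8} \cdot 4 = \frac{1}{2}$)
$N{\left(G \right)} = \frac{G}{2}$ ($N{\left(G \right)} = G \frac{1}{2} = \frac{G}{2}$)
$\left(-4 + N{\left(7 \right)}\right)^{2} = \left(-4 + \frac{1}{2} \cdot 7\right)^{2} = \left(-4 + \frac{7}{2}\right)^{2} = \left(- \frac{1}{2}\right)^{2} = \frac{1}{4}$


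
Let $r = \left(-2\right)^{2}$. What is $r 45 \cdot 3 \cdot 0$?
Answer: $0$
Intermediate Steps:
$r = 4$
$r 45 \cdot 3 \cdot 0 = 4 \cdot 45 \cdot 3 \cdot 0 = 180 \cdot 0 = 0$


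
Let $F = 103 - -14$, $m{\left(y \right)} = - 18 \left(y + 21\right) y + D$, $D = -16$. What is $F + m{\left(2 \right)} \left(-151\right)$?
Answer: $127561$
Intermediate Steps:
$m{\left(y \right)} = -16 + y \left(-378 - 18 y\right)$ ($m{\left(y \right)} = - 18 \left(y + 21\right) y - 16 = - 18 \left(21 + y\right) y - 16 = \left(-378 - 18 y\right) y - 16 = y \left(-378 - 18 y\right) - 16 = -16 + y \left(-378 - 18 y\right)$)
$F = 117$ ($F = 103 + 14 = 117$)
$F + m{\left(2 \right)} \left(-151\right) = 117 + \left(-16 - 756 - 18 \cdot 2^{2}\right) \left(-151\right) = 117 + \left(-16 - 756 - 72\right) \left(-151\right) = 117 - -127444 = 117 + 127444 = 127561$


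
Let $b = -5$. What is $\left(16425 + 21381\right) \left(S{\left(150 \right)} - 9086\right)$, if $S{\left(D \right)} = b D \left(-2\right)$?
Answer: $-286796316$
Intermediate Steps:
$S{\left(D \right)} = 10 D$ ($S{\left(D \right)} = - 5 D \left(-2\right) = 10 D$)
$\left(16425 + 21381\right) \left(S{\left(150 \right)} - 9086\right) = \left(16425 + 21381\right) \left(10 \cdot 150 - 9086\right) = 37806 \left(1500 - 9086\right) = 37806 \left(-7586\right) = -286796316$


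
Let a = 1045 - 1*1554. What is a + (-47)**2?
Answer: 1700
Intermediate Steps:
a = -509 (a = 1045 - 1554 = -509)
a + (-47)**2 = -509 + (-47)**2 = -509 + 2209 = 1700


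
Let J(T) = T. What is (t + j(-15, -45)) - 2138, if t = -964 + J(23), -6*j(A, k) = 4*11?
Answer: -9259/3 ≈ -3086.3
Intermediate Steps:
j(A, k) = -22/3 (j(A, k) = -2*11/3 = -1/6*44 = -22/3)
t = -941 (t = -964 + 23 = -941)
(t + j(-15, -45)) - 2138 = (-941 - 22/3) - 2138 = -2845/3 - 2138 = -9259/3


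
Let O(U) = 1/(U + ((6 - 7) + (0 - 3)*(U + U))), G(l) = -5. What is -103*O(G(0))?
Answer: -103/24 ≈ -4.2917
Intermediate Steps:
O(U) = 1/(-1 - 5*U) (O(U) = 1/(U + (-1 - 6*U)) = 1/(-1 - 5*U))
-103*O(G(0)) = -(-103)/(1 + 5*(-5)) = -(-103)/(1 - 25) = -(-103)/(-24) = -(-103)*(-1)/24 = -103*1/24 = -103/24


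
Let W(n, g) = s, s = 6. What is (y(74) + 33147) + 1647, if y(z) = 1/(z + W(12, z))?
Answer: 2783521/80 ≈ 34794.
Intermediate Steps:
W(n, g) = 6
y(z) = 1/(6 + z) (y(z) = 1/(z + 6) = 1/(6 + z))
(y(74) + 33147) + 1647 = (1/(6 + 74) + 33147) + 1647 = (1/80 + 33147) + 1647 = 2651761/80 + 1647 = 2783521/80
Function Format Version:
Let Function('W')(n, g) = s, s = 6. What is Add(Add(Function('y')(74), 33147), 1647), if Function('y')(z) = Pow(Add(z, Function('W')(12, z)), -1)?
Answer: Rational(2783521, 80) ≈ 34794.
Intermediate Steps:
Function('W')(n, g) = 6
Function('y')(z) = Pow(Add(6, z), -1) (Function('y')(z) = Pow(Add(z, 6), -1) = Pow(Add(6, z), -1))
Add(Add(Function('y')(74), 33147), 1647) = Add(Add(Pow(Add(6, 74), -1), 33147), 1647) = Add(Add(Pow(80, -1), 33147), 1647) = Add(Add(Rational(1, 80), 33147), 1647) = Add(Rational(2651761, 80), 1647) = Rational(2783521, 80)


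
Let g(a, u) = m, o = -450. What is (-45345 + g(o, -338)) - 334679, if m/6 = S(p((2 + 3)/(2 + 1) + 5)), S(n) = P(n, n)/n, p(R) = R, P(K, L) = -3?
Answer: -3800267/10 ≈ -3.8003e+5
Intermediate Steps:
S(n) = -3/n
m = -27/10 (m = 6*(-3/((2 + 3)/(2 + 1) + 5)) = 6*(-3/(5/3 + 5)) = 6*(-3/20/3) = 6*(-3*3/20) = 6*(-9/20) = -27/10 ≈ -2.7000)
g(a, u) = -27/10
(-45345 + g(o, -338)) - 334679 = (-45345 - 27/10) - 334679 = -453477/10 - 334679 = -3800267/10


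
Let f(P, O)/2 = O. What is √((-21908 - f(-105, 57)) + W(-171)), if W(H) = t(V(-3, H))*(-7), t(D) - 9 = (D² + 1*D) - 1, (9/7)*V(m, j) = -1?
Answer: 2*I*√447055/9 ≈ 148.58*I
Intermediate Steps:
V(m, j) = -7/9 (V(m, j) = (7/9)*(-1) = -7/9)
f(P, O) = 2*O
t(D) = 8 + D + D² (t(D) = 9 + ((D² + 1*D) - 1) = 9 + ((D² + D) - 1) = 9 + ((D + D²) - 1) = 9 + (-1 + D + D²) = 8 + D + D²)
W(H) = -4438/81 (W(H) = (8 - 7/9 + (-7/9)²)*(-7) = (8 - 7/9 + 49/81)*(-7) = (634/81)*(-7) = -4438/81)
√((-21908 - f(-105, 57)) + W(-171)) = √((-21908 - 2*57) - 4438/81) = √((-21908 - 1*114) - 4438/81) = √((-21908 - 114) - 4438/81) = √(-22022 - 4438/81) = √(-1788220/81) = 2*I*√447055/9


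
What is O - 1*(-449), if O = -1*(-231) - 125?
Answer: 555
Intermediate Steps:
O = 106 (O = 231 - 125 = 106)
O - 1*(-449) = 106 - 1*(-449) = 106 + 449 = 555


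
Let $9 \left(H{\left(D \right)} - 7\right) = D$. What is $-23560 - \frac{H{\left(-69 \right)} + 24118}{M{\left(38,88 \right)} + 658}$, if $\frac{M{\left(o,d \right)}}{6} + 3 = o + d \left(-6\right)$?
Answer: $- \frac{40622912}{1725} \approx -23550.0$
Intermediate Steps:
$H{\left(D \right)} = 7 + \frac{D}{9}$
$M{\left(o,d \right)} = -18 - 36 d + 6 o$ ($M{\left(o,d \right)} = -18 + 6 \left(o + d \left(-6\right)\right) = -18 + 6 \left(o - 6 d\right) = -18 - \left(- 6 o + 36 d\right) = -18 - 36 d + 6 o$)
$-23560 - \frac{H{\left(-69 \right)} + 24118}{M{\left(38,88 \right)} + 658} = -23560 - \frac{\left(7 + \frac{1}{9} \left(-69\right)\right) + 24118}{\left(-18 - 3168 + 6 \cdot 38\right) + 658} = -23560 - \frac{\left(7 - \frac{23}{3}\right) + 24118}{\left(-18 - 3168 + 228\right) + 658} = -23560 - \frac{- \frac{2}{3} + 24118}{-2958 + 658} = -23560 - \frac{72352}{3 \left(-2300\right)} = -23560 - \frac{72352}{3} \left(- \frac{1}{2300}\right) = -23560 - - \frac{18088}{1725} = -23560 + \frac{18088}{1725} = - \frac{40622912}{1725}$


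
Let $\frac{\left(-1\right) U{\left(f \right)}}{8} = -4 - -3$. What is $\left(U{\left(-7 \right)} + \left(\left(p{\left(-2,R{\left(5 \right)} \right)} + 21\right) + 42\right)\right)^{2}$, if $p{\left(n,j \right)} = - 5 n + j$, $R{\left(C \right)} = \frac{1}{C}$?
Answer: $\frac{164836}{25} \approx 6593.4$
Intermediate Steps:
$U{\left(f \right)} = 8$ ($U{\left(f \right)} = - 8 \left(-4 - -3\right) = - 8 \left(-4 + 3\right) = \left(-8\right) \left(-1\right) = 8$)
$p{\left(n,j \right)} = j - 5 n$
$\left(U{\left(-7 \right)} + \left(\left(p{\left(-2,R{\left(5 \right)} \right)} + 21\right) + 42\right)\right)^{2} = \left(8 + \left(\left(\left(\frac{1}{5} - -10\right) + 21\right) + 42\right)\right)^{2} = \left(8 + \left(\left(\left(\frac{1}{5} + 10\right) + 21\right) + 42\right)\right)^{2} = \left(8 + \left(\left(\frac{51}{5} + 21\right) + 42\right)\right)^{2} = \left(8 + \left(\frac{156}{5} + 42\right)\right)^{2} = \left(8 + \frac{366}{5}\right)^{2} = \left(\frac{406}{5}\right)^{2} = \frac{164836}{25}$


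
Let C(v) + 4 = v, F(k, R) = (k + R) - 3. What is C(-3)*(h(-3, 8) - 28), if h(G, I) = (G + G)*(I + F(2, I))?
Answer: 826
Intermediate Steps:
F(k, R) = -3 + R + k (F(k, R) = (R + k) - 3 = -3 + R + k)
C(v) = -4 + v
h(G, I) = 2*G*(-1 + 2*I) (h(G, I) = (G + G)*(I + (-3 + I + 2)) = (2*G)*(I + (-1 + I)) = (2*G)*(-1 + 2*I) = 2*G*(-1 + 2*I))
C(-3)*(h(-3, 8) - 28) = (-4 - 3)*(2*(-3)*(-1 + 2*8) - 28) = -7*(2*(-3)*(-1 + 16) - 28) = -7*(2*(-3)*15 - 28) = -7*(-90 - 28) = -7*(-118) = 826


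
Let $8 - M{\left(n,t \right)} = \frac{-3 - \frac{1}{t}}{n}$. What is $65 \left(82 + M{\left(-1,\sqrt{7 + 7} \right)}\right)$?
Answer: $5655 - \frac{65 \sqrt{14}}{14} \approx 5637.6$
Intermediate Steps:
$M{\left(n,t \right)} = 8 - \frac{-3 - \frac{1}{t}}{n}$
$65 \left(82 + M{\left(-1,\sqrt{7 + 7} \right)}\right) = 65 \left(82 + \left(8 + \frac{3}{-1} + \frac{1}{\left(-1\right) \sqrt{7 + 7}}\right)\right) = 65 \left(82 + \left(8 + 3 \left(-1\right) - \frac{1}{\sqrt{14}}\right)\right) = 65 \left(82 - \left(-5 + \frac{\sqrt{14}}{14}\right)\right) = 65 \left(82 + \left(5 - \frac{\sqrt{14}}{14}\right)\right) = 65 \left(87 - \frac{\sqrt{14}}{14}\right) = 5655 - \frac{65 \sqrt{14}}{14}$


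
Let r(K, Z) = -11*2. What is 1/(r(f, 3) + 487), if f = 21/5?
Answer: 1/465 ≈ 0.0021505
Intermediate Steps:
f = 21/5 (f = 21*(⅕) = 21/5 ≈ 4.2000)
r(K, Z) = -22
1/(r(f, 3) + 487) = 1/(-22 + 487) = 1/465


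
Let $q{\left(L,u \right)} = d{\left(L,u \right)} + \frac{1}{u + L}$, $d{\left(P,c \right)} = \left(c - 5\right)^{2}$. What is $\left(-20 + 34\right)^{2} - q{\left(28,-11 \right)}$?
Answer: $- \frac{1021}{17} \approx -60.059$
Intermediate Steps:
$d{\left(P,c \right)} = \left(-5 + c\right)^{2}$
$q{\left(L,u \right)} = \left(-5 + u\right)^{2} + \frac{1}{L + u}$ ($q{\left(L,u \right)} = \left(-5 + u\right)^{2} + \frac{1}{u + L} = \left(-5 + u\right)^{2} + \frac{1}{L + u}$)
$\left(-20 + 34\right)^{2} - q{\left(28,-11 \right)} = \left(-20 + 34\right)^{2} - \frac{1 + 28 \left(-5 - 11\right)^{2} - 11 \left(-5 - 11\right)^{2}}{28 - 11} = 14^{2} - \frac{1 + 28 \left(-16\right)^{2} - 11 \left(-16\right)^{2}}{17} = 196 - \frac{1 + 28 \cdot 256 - 2816}{17} = 196 - \frac{1 + 7168 - 2816}{17} = 196 - \frac{1}{17} \cdot 4353 = 196 - \frac{4353}{17} = - \frac{1021}{17}$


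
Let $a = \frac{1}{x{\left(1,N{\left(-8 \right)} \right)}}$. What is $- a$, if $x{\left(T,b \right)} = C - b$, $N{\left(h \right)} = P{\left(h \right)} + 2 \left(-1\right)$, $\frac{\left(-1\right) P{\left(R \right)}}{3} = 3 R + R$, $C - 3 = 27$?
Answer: $\frac{1}{64} \approx 0.015625$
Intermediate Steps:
$C = 30$ ($C = 3 + 27 = 30$)
$P{\left(R \right)} = - 12 R$ ($P{\left(R \right)} = - 3 \left(3 R + R\right) = - 3 \cdot 4 R = - 12 R$)
$N{\left(h \right)} = -2 - 12 h$ ($N{\left(h \right)} = - 12 h + 2 \left(-1\right) = - 12 h - 2 = -2 - 12 h$)
$x{\left(T,b \right)} = 30 - b$
$a = - \frac{1}{64}$ ($a = \frac{1}{30 - \left(-2 - -96\right)} = \frac{1}{30 - \left(-2 + 96\right)} = \frac{1}{30 - 94} = \frac{1}{-64} = - \frac{1}{64} \approx -0.015625$)
$- a = \left(-1\right) \left(- \frac{1}{64}\right) = \frac{1}{64}$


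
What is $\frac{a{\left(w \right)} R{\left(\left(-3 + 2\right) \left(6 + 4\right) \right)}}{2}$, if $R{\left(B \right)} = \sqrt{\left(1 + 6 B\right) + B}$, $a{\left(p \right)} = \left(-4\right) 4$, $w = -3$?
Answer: $- 8 i \sqrt{69} \approx - 66.453 i$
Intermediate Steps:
$a{\left(p \right)} = -16$
$R{\left(B \right)} = \sqrt{1 + 7 B}$
$\frac{a{\left(w \right)} R{\left(\left(-3 + 2\right) \left(6 + 4\right) \right)}}{2} = \frac{\left(-16\right) \sqrt{1 + 7 \left(-3 + 2\right) \left(6 + 4\right)}}{2} = - 16 \sqrt{1 + 7 \left(\left(-1\right) 10\right)} \frac{1}{2} = - 16 \sqrt{1 + 7 \left(-10\right)} \frac{1}{2} = - 16 \sqrt{1 - 70} \cdot \frac{1}{2} = - 16 \sqrt{-69} \cdot \frac{1}{2} = - 16 i \sqrt{69} \cdot \frac{1}{2} = - 8 i \sqrt{69}$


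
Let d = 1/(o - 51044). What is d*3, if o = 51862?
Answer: 3/818 ≈ 0.0036675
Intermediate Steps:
d = 1/818 (d = 1/(51862 - 51044) = 1/818 ≈ 0.0012225)
d*3 = (1/818)*3 = 3/818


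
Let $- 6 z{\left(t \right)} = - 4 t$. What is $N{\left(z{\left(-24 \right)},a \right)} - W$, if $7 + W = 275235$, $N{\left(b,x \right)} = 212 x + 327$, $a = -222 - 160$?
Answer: $-355885$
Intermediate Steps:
$a = -382$ ($a = -222 - 160 = -382$)
$z{\left(t \right)} = \frac{2 t}{3}$ ($z{\left(t \right)} = - \frac{\left(-4\right) t}{6} = \frac{2 t}{3}$)
$N{\left(b,x \right)} = 327 + 212 x$
$W = 275228$ ($W = -7 + 275235 = 275228$)
$N{\left(z{\left(-24 \right)},a \right)} - W = \left(327 + 212 \left(-382\right)\right) - 275228 = \left(327 - 80984\right) - 275228 = -80657 - 275228 = -355885$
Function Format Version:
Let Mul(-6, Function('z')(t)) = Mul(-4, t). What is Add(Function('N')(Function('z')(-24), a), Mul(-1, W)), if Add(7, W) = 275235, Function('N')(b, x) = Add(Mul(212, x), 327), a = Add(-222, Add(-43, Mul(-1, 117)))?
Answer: -355885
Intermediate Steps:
a = -382 (a = Add(-222, Add(-43, -117)) = Add(-222, -160) = -382)
Function('z')(t) = Mul(Rational(2, 3), t) (Function('z')(t) = Mul(Rational(-1, 6), Mul(-4, t)) = Mul(Rational(2, 3), t))
Function('N')(b, x) = Add(327, Mul(212, x))
W = 275228 (W = Add(-7, 275235) = 275228)
Add(Function('N')(Function('z')(-24), a), Mul(-1, W)) = Add(Add(327, Mul(212, -382)), Mul(-1, 275228)) = Add(Add(327, -80984), -275228) = Add(-80657, -275228) = -355885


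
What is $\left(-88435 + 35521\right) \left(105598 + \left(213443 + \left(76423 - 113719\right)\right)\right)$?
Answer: $-14908254930$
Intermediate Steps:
$\left(-88435 + 35521\right) \left(105598 + \left(213443 + \left(76423 - 113719\right)\right)\right) = - 52914 \left(105598 + \left(213443 - 37296\right)\right) = - 52914 \left(105598 + 176147\right) = \left(-52914\right) 281745 = -14908254930$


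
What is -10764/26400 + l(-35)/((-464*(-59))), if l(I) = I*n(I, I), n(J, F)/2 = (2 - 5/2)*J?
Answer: -3406409/7528400 ≈ -0.45247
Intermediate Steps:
n(J, F) = -J (n(J, F) = 2*((2 - 5/2)*J) = 2*(-J/2) = -J)
l(I) = -I² (l(I) = I*(-I) = -I²)
-10764/26400 + l(-35)/((-464*(-59))) = -10764/26400 + (-1*(-35)²)/((-464*(-59))) = -10764*1/26400 - 1*1225/27376 = -897/2200 - 1225*1/27376 = -897/2200 - 1225/27376 = -3406409/7528400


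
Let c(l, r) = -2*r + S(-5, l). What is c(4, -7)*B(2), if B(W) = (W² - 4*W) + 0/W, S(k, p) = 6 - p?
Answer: -64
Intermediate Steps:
B(W) = W² - 4*W (B(W) = (W² - 4*W) + 0 = W² - 4*W)
c(l, r) = 6 - l - 2*r (c(l, r) = -2*r + (6 - l) = 6 - l - 2*r)
c(4, -7)*B(2) = (6 - 1*4 - 2*(-7))*(2*(-4 + 2)) = (6 - 4 + 14)*(2*(-2)) = 16*(-4) = -64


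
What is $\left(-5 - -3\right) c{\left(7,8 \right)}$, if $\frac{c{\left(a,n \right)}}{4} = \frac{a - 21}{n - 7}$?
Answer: $112$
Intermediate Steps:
$c{\left(a,n \right)} = \frac{4 \left(-21 + a\right)}{-7 + n}$ ($c{\left(a,n \right)} = 4 \frac{a - 21}{n - 7} = 4 \frac{-21 + a}{-7 + n} = \frac{4 \left(-21 + a\right)}{-7 + n}$)
$\left(-5 - -3\right) c{\left(7,8 \right)} = \left(-5 - -3\right) \frac{4 \left(-21 + 7\right)}{-7 + 8} = \left(-5 + 3\right) 4 \cdot 1^{-1} \left(-14\right) = - 2 \cdot 4 \cdot 1 \left(-14\right) = \left(-2\right) \left(-56\right) = 112$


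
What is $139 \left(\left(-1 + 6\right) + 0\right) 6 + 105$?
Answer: $4275$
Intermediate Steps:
$139 \left(\left(-1 + 6\right) + 0\right) 6 + 105 = 139 \left(5 + 0\right) 6 + 105 = 139 \cdot 5 \cdot 6 + 105 = 139 \cdot 30 + 105 = 4170 + 105 = 4275$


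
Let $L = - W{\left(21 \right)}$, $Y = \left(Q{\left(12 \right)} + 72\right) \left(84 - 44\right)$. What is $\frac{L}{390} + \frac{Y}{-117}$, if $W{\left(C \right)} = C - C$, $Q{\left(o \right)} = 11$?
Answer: $- \frac{3320}{117} \approx -28.376$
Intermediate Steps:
$W{\left(C \right)} = 0$
$Y = 3320$ ($Y = \left(11 + 72\right) \left(84 - 44\right) = 83 \cdot 40 = 3320$)
$L = 0$ ($L = \left(-1\right) 0 = 0$)
$\frac{L}{390} + \frac{Y}{-117} = \frac{0}{390} + \frac{3320}{-117} = 0 \cdot \frac{1}{390} + 3320 \left(- \frac{1}{117}\right) = 0 - \frac{3320}{117} = - \frac{3320}{117}$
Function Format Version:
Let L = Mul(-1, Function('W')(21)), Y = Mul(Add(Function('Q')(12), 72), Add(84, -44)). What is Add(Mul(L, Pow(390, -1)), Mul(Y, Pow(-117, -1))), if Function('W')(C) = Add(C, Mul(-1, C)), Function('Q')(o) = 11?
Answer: Rational(-3320, 117) ≈ -28.376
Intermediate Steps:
Function('W')(C) = 0
Y = 3320 (Y = Mul(Add(11, 72), Add(84, -44)) = Mul(83, 40) = 3320)
L = 0 (L = Mul(-1, 0) = 0)
Add(Mul(L, Pow(390, -1)), Mul(Y, Pow(-117, -1))) = Add(Mul(0, Pow(390, -1)), Mul(3320, Pow(-117, -1))) = Add(Mul(0, Rational(1, 390)), Mul(3320, Rational(-1, 117))) = Add(0, Rational(-3320, 117)) = Rational(-3320, 117)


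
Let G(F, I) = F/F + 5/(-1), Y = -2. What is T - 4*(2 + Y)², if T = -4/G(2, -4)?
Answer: 1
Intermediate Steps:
G(F, I) = -4 (G(F, I) = 1 + 5*(-1) = 1 - 5 = -4)
T = 1 (T = -4/(-4) = -4*(-¼) = 1)
T - 4*(2 + Y)² = 1 - 4*(2 - 2)² = 1 - 4*0² = 1 - 4*0 = 1 + 0 = 1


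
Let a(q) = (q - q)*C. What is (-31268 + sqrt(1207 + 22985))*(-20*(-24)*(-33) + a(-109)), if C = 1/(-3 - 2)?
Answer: 495285120 - 380160*sqrt(42) ≈ 4.9282e+8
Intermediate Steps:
C = -1/5 (C = 1/(-5) = -1/5 ≈ -0.20000)
a(q) = 0 (a(q) = (q - q)*(-1/5) = 0*(-1/5) = 0)
(-31268 + sqrt(1207 + 22985))*(-20*(-24)*(-33) + a(-109)) = (-31268 + sqrt(1207 + 22985))*(-20*(-24)*(-33) + 0) = (-31268 + sqrt(24192))*(480*(-33) + 0) = (-31268 + 24*sqrt(42))*(-15840 + 0) = (-31268 + 24*sqrt(42))*(-15840) = 495285120 - 380160*sqrt(42)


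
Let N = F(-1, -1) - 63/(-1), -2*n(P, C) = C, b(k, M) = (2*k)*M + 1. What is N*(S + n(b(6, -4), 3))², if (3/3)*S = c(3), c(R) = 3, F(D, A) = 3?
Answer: 297/2 ≈ 148.50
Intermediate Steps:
b(k, M) = 1 + 2*M*k (b(k, M) = 2*M*k + 1 = 1 + 2*M*k)
n(P, C) = -C/2
S = 3
N = 66 (N = 3 - 63/(-1) = 3 - 63*(-1) = 3 + 63 = 66)
N*(S + n(b(6, -4), 3))² = 66*(3 - ½*3)² = 66*(3 - 3/2)² = 66*(3/2)² = 66*(9/4) = 297/2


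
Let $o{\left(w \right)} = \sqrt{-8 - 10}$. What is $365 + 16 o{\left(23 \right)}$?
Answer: $365 + 48 i \sqrt{2} \approx 365.0 + 67.882 i$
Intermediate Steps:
$o{\left(w \right)} = 3 i \sqrt{2}$ ($o{\left(w \right)} = \sqrt{-18} = 3 i \sqrt{2}$)
$365 + 16 o{\left(23 \right)} = 365 + 16 \cdot 3 i \sqrt{2} = 365 + 48 i \sqrt{2}$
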